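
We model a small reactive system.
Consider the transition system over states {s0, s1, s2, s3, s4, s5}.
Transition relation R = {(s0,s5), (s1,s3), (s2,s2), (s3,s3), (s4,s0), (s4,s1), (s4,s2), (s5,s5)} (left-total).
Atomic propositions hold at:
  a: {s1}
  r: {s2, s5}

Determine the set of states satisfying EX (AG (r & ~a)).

{s0, s2, s4, s5}

Sat(~a) = {s0, s2, s3, s4, s5}
Sat(r & ~a) = {s2, s5}
AG (r & ~a): greatest fixpoint, start Z0 = {s2, s5}, keep only states in Sat with every successor in Z. Already a fixed point.
Sat(AG (r & ~a)) = {s2, s5}
Sat(EX (AG (r & ~a))) = {s : some successor in {s2, s5}} = {s0, s2, s4, s5}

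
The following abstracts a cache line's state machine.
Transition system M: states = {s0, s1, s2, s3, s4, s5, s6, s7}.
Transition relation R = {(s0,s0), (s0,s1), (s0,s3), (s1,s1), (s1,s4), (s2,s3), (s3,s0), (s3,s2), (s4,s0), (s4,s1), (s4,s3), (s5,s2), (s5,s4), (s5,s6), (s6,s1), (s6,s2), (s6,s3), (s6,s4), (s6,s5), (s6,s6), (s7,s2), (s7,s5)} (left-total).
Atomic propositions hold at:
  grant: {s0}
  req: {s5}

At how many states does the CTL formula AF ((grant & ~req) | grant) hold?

1

Sat(~req) = {s0, s1, s2, s3, s4, s6, s7}
Sat(grant & ~req) = {s0}
Sat((grant & ~req) | grant) = {s0}
AF ((grant & ~req) | grant): least fixpoint, start Z0 = {s0}, add states with every successor in Z. Already a fixed point.
Sat(AF ((grant & ~req) | grant)) = {s0}
|Sat(AF ((grant & ~req) | grant))| = |{s0}| = 1.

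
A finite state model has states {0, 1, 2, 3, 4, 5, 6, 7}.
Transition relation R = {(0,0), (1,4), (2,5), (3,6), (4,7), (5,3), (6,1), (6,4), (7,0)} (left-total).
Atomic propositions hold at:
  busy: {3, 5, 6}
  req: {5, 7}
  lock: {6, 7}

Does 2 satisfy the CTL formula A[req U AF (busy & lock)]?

Sat(busy & lock) = {6}
AF (busy & lock): least fixpoint, start Z0 = {6}, add states with every successor in Z. Z1 = {3, 6}; Z2 = {3, 5, 6}; Z3 = {2, 3, 5, 6}; fixed.
Sat(AF (busy & lock)) = {2, 3, 5, 6}
A[req U AF (busy & lock)]: least fixpoint, start Z0 = Sat(AF (busy & lock)) = {2, 3, 5, 6}, add states in Sat(req) with every successor in Z. Already a fixed point.
Sat(A[req U AF (busy & lock)]) = {2, 3, 5, 6}
2 ∈ Sat(A[req U AF (busy & lock)]) = {2, 3, 5, 6}, so the formula holds at 2.

Yes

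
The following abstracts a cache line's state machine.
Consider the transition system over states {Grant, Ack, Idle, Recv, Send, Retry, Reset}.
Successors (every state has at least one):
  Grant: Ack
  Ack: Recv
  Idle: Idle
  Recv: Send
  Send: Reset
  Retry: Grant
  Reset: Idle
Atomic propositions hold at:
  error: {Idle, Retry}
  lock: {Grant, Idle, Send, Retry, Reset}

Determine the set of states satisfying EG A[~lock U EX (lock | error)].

Sat(~lock) = {Ack, Recv}
Sat(lock | error) = {Grant, Idle, Send, Retry, Reset}
Sat(EX (lock | error)) = {s : some successor in {Grant, Idle, Send, Retry, Reset}} = {Idle, Recv, Send, Retry, Reset}
A[~lock U EX (lock | error)]: least fixpoint, start Z0 = Sat(EX (lock | error)) = {Idle, Recv, Send, Retry, Reset}, add states in Sat(~lock) with every successor in Z. Z1 = {Ack, Idle, Recv, Send, Retry, Reset}; fixed.
Sat(A[~lock U EX (lock | error)]) = {Ack, Idle, Recv, Send, Retry, Reset}
EG A[~lock U EX (lock | error)]: greatest fixpoint, start Z0 = {Ack, Idle, Recv, Send, Retry, Reset}, keep only states in Sat with some successor in Z. Z1 = {Ack, Idle, Recv, Send, Reset}; fixed.
Sat(EG A[~lock U EX (lock | error)]) = {Ack, Idle, Recv, Send, Reset}

{Ack, Idle, Recv, Send, Reset}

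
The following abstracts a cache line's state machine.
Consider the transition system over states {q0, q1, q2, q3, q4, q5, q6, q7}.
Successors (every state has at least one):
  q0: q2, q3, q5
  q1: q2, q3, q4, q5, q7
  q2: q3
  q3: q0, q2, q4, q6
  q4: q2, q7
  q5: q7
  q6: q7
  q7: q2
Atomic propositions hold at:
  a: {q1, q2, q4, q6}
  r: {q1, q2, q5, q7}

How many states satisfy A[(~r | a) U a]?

Sat(~r) = {q0, q3, q4, q6}
Sat(~r | a) = {q0, q1, q2, q3, q4, q6}
A[(~r | a) U a]: least fixpoint, start Z0 = Sat(a) = {q1, q2, q4, q6}, add states in Sat(~r | a) with every successor in Z. Already a fixed point.
Sat(A[(~r | a) U a]) = {q1, q2, q4, q6}
|Sat(A[(~r | a) U a])| = |{q1, q2, q4, q6}| = 4.

4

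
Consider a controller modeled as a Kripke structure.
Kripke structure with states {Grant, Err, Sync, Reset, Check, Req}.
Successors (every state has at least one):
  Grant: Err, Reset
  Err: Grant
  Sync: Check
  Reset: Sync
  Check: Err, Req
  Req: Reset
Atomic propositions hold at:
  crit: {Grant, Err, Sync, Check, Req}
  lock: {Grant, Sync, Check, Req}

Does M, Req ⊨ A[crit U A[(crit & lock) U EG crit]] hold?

Sat(crit & lock) = {Grant, Sync, Check, Req}
EG crit: greatest fixpoint, start Z0 = {Grant, Err, Sync, Check, Req}, keep only states in Sat with some successor in Z. Z1 = {Grant, Err, Sync, Check}; fixed.
Sat(EG crit) = {Grant, Err, Sync, Check}
A[(crit & lock) U EG crit]: least fixpoint, start Z0 = Sat(EG crit) = {Grant, Err, Sync, Check}, add states in Sat(crit & lock) with every successor in Z. Already a fixed point.
Sat(A[(crit & lock) U EG crit]) = {Grant, Err, Sync, Check}
A[crit U A[(crit & lock) U EG crit]]: least fixpoint, start Z0 = Sat(A[(crit & lock) U EG crit]) = {Grant, Err, Sync, Check}, add states in Sat(crit) with every successor in Z. Already a fixed point.
Sat(A[crit U A[(crit & lock) U EG crit]]) = {Grant, Err, Sync, Check}
Req ∉ Sat(A[crit U A[(crit & lock) U EG crit]]) = {Grant, Err, Sync, Check}, so the formula does not hold at Req.

No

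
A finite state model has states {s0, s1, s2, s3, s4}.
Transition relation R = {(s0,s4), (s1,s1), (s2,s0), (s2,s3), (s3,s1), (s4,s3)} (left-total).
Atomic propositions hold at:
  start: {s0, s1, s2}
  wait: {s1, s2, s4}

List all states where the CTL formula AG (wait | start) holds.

Sat(wait | start) = {s0, s1, s2, s4}
AG (wait | start): greatest fixpoint, start Z0 = {s0, s1, s2, s4}, keep only states in Sat with every successor in Z. Z1 = {s0, s1}; Z2 = {s1}; fixed.
Sat(AG (wait | start)) = {s1}

{s1}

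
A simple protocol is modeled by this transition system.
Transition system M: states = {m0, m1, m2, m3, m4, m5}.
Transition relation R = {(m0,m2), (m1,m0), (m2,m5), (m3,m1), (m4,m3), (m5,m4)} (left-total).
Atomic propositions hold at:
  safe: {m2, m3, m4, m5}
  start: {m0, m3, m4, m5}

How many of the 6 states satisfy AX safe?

4

Sat(AX safe) = {s : every successor in {m2, m3, m4, m5}} = {m0, m2, m4, m5}
|Sat(AX safe)| = |{m0, m2, m4, m5}| = 4.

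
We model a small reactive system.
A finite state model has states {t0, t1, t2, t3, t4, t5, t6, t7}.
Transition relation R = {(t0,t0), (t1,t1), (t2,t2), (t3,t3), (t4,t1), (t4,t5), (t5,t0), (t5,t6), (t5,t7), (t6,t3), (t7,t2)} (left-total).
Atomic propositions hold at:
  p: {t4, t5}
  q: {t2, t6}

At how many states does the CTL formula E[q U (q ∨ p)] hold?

4

Sat(q ∨ p) = {t2, t4, t5, t6}
E[q U (q ∨ p)]: least fixpoint, start Z0 = Sat((q ∨ p)) = {t2, t4, t5, t6}, add states in Sat(q) with some successor in Z. Already a fixed point.
Sat(E[q U (q ∨ p)]) = {t2, t4, t5, t6}
|Sat(E[q U (q ∨ p)])| = |{t2, t4, t5, t6}| = 4.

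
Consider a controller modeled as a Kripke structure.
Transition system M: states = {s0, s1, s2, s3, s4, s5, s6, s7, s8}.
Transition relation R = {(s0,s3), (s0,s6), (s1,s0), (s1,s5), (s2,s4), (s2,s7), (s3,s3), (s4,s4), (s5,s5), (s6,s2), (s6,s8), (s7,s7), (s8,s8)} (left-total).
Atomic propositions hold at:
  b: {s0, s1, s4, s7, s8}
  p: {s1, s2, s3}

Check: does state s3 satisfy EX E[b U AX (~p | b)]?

Sat(~p) = {s0, s4, s5, s6, s7, s8}
Sat(~p | b) = {s0, s1, s4, s5, s6, s7, s8}
Sat(AX (~p | b)) = {s : every successor in {s0, s1, s4, s5, s6, s7, s8}} = {s1, s2, s4, s5, s7, s8}
E[b U AX (~p | b)]: least fixpoint, start Z0 = Sat(AX (~p | b)) = {s1, s2, s4, s5, s7, s8}, add states in Sat(b) with some successor in Z. Already a fixed point.
Sat(E[b U AX (~p | b)]) = {s1, s2, s4, s5, s7, s8}
Sat(EX E[b U AX (~p | b)]) = {s : some successor in {s1, s2, s4, s5, s7, s8}} = {s1, s2, s4, s5, s6, s7, s8}
s3 ∉ Sat(EX E[b U AX (~p | b)]) = {s1, s2, s4, s5, s6, s7, s8}, so the formula does not hold at s3.

No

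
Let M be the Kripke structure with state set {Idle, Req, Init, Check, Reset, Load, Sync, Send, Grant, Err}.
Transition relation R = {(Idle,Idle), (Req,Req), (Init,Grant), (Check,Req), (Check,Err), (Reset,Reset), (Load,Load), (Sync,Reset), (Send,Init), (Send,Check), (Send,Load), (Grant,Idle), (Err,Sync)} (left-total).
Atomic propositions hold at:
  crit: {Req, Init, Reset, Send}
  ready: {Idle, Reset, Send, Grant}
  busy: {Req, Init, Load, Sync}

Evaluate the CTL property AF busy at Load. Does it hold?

AF busy: least fixpoint, start Z0 = {Req, Init, Load, Sync}, add states with every successor in Z. Z1 = {Req, Init, Load, Sync, Err}; Z2 = {Req, Init, Check, Load, Sync, Err}; Z3 = {Req, Init, Check, Load, Sync, Send, Err}; fixed.
Sat(AF busy) = {Req, Init, Check, Load, Sync, Send, Err}
Load ∈ Sat(AF busy) = {Req, Init, Check, Load, Sync, Send, Err}, so the formula holds at Load.

Yes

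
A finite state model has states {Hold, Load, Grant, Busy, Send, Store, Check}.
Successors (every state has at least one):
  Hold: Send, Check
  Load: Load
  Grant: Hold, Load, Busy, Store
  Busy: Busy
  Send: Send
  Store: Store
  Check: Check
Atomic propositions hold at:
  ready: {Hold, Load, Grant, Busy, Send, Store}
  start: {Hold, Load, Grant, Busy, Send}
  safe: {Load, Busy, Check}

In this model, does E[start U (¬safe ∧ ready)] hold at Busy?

Sat(¬safe) = {Hold, Grant, Send, Store}
Sat(¬safe ∧ ready) = {Hold, Grant, Send, Store}
E[start U (¬safe ∧ ready)]: least fixpoint, start Z0 = Sat((¬safe ∧ ready)) = {Hold, Grant, Send, Store}, add states in Sat(start) with some successor in Z. Already a fixed point.
Sat(E[start U (¬safe ∧ ready)]) = {Hold, Grant, Send, Store}
Busy ∉ Sat(E[start U (¬safe ∧ ready)]) = {Hold, Grant, Send, Store}, so the formula does not hold at Busy.

No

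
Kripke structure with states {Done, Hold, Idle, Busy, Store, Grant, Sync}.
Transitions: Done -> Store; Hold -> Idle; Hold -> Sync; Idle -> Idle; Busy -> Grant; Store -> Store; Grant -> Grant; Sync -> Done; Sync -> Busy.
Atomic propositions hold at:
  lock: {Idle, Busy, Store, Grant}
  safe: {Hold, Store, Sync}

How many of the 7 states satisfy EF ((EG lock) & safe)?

4

EG lock: greatest fixpoint, start Z0 = {Idle, Busy, Store, Grant}, keep only states in Sat with some successor in Z. Already a fixed point.
Sat(EG lock) = {Idle, Busy, Store, Grant}
Sat((EG lock) & safe) = {Store}
EF ((EG lock) & safe): least fixpoint, start Z0 = {Store}, add states with some successor in Z. Z1 = {Done, Store}; Z2 = {Done, Store, Sync}; Z3 = {Done, Hold, Store, Sync}; fixed.
Sat(EF ((EG lock) & safe)) = {Done, Hold, Store, Sync}
|Sat(EF ((EG lock) & safe))| = |{Done, Hold, Store, Sync}| = 4.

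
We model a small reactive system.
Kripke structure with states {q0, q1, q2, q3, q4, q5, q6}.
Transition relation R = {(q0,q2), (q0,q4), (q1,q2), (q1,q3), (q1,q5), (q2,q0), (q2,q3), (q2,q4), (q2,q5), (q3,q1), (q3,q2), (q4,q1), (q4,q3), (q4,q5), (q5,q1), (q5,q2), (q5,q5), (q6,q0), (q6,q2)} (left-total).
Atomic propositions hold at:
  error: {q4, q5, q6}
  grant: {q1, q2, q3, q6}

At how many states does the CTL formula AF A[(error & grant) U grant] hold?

Sat(error & grant) = {q6}
A[(error & grant) U grant]: least fixpoint, start Z0 = Sat(grant) = {q1, q2, q3, q6}, add states in Sat(error & grant) with every successor in Z. Already a fixed point.
Sat(A[(error & grant) U grant]) = {q1, q2, q3, q6}
AF A[(error & grant) U grant]: least fixpoint, start Z0 = {q1, q2, q3, q6}, add states with every successor in Z. Already a fixed point.
Sat(AF A[(error & grant) U grant]) = {q1, q2, q3, q6}
|Sat(AF A[(error & grant) U grant])| = |{q1, q2, q3, q6}| = 4.

4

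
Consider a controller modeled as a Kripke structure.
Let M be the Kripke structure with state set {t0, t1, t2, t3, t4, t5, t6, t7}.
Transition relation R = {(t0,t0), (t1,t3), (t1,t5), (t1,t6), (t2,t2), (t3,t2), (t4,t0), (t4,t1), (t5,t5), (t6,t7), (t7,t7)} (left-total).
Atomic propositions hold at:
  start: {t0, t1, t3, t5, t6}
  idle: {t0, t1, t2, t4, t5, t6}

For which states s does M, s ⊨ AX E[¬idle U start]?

Sat(¬idle) = {t3, t7}
E[¬idle U start]: least fixpoint, start Z0 = Sat(start) = {t0, t1, t3, t5, t6}, add states in Sat(¬idle) with some successor in Z. Already a fixed point.
Sat(E[¬idle U start]) = {t0, t1, t3, t5, t6}
Sat(AX E[¬idle U start]) = {s : every successor in {t0, t1, t3, t5, t6}} = {t0, t1, t4, t5}

{t0, t1, t4, t5}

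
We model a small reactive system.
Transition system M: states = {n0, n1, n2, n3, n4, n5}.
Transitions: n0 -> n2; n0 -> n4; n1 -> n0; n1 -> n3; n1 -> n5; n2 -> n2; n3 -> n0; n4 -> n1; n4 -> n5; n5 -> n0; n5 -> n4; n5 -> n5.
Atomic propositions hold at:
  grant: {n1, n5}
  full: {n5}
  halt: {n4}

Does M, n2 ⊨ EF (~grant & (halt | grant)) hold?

Sat(~grant) = {n0, n2, n3, n4}
Sat(halt | grant) = {n1, n4, n5}
Sat(~grant & (halt | grant)) = {n4}
EF (~grant & (halt | grant)): least fixpoint, start Z0 = {n4}, add states with some successor in Z. Z1 = {n0, n4, n5}; Z2 = {n0, n1, n3, n4, n5}; fixed.
Sat(EF (~grant & (halt | grant))) = {n0, n1, n3, n4, n5}
n2 ∉ Sat(EF (~grant & (halt | grant))) = {n0, n1, n3, n4, n5}, so the formula does not hold at n2.

No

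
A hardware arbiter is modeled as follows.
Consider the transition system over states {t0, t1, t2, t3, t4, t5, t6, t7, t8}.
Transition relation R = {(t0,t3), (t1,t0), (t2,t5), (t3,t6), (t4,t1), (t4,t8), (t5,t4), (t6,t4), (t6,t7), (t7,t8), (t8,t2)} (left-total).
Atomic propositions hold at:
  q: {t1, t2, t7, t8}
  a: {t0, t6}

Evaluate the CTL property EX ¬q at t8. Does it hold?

Sat(¬q) = {t0, t3, t4, t5, t6}
Sat(EX ¬q) = {s : some successor in {t0, t3, t4, t5, t6}} = {t0, t1, t2, t3, t5, t6}
t8 ∉ Sat(EX ¬q) = {t0, t1, t2, t3, t5, t6}, so the formula does not hold at t8.

No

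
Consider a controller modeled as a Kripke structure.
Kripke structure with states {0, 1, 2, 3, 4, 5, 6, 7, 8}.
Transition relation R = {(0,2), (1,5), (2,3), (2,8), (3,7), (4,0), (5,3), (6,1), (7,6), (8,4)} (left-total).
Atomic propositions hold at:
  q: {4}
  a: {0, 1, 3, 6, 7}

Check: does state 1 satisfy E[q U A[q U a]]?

A[q U a]: least fixpoint, start Z0 = Sat(a) = {0, 1, 3, 6, 7}, add states in Sat(q) with every successor in Z. Z1 = {0, 1, 3, 4, 6, 7}; fixed.
Sat(A[q U a]) = {0, 1, 3, 4, 6, 7}
E[q U A[q U a]]: least fixpoint, start Z0 = Sat(A[q U a]) = {0, 1, 3, 4, 6, 7}, add states in Sat(q) with some successor in Z. Already a fixed point.
Sat(E[q U A[q U a]]) = {0, 1, 3, 4, 6, 7}
1 ∈ Sat(E[q U A[q U a]]) = {0, 1, 3, 4, 6, 7}, so the formula holds at 1.

Yes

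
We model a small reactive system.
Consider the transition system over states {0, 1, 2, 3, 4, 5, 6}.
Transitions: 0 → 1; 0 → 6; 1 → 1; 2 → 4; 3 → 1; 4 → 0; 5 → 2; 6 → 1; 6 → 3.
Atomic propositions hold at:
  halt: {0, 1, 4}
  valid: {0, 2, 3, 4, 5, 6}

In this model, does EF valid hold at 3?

EF valid: least fixpoint, start Z0 = {0, 2, 3, 4, 5, 6}, add states with some successor in Z. Already a fixed point.
Sat(EF valid) = {0, 2, 3, 4, 5, 6}
3 ∈ Sat(EF valid) = {0, 2, 3, 4, 5, 6}, so the formula holds at 3.

Yes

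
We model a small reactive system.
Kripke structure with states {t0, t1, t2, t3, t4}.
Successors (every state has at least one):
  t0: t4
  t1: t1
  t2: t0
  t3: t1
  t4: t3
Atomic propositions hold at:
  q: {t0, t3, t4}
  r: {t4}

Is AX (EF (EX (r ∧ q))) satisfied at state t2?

Yes

Sat(r ∧ q) = {t4}
Sat(EX (r ∧ q)) = {s : some successor in {t4}} = {t0}
EF (EX (r ∧ q)): least fixpoint, start Z0 = {t0}, add states with some successor in Z. Z1 = {t0, t2}; fixed.
Sat(EF (EX (r ∧ q))) = {t0, t2}
Sat(AX (EF (EX (r ∧ q)))) = {s : every successor in {t0, t2}} = {t2}
t2 ∈ Sat(AX (EF (EX (r ∧ q)))) = {t2}, so the formula holds at t2.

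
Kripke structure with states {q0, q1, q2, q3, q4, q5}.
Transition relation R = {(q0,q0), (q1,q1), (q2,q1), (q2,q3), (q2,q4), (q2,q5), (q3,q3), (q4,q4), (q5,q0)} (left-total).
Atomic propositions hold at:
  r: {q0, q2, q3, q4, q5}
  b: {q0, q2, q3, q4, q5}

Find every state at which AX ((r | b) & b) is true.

Sat(r | b) = {q0, q2, q3, q4, q5}
Sat((r | b) & b) = {q0, q2, q3, q4, q5}
Sat(AX ((r | b) & b)) = {s : every successor in {q0, q2, q3, q4, q5}} = {q0, q3, q4, q5}

{q0, q3, q4, q5}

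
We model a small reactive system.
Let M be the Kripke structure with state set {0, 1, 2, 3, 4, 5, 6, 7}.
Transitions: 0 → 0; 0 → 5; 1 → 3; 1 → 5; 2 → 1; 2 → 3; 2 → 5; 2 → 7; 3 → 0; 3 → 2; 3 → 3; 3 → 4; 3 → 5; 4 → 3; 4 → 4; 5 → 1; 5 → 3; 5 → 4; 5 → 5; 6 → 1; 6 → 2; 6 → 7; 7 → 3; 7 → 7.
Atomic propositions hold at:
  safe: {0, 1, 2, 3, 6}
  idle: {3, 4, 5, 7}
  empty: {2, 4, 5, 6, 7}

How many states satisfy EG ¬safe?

Sat(¬safe) = {4, 5, 7}
EG ¬safe: greatest fixpoint, start Z0 = {4, 5, 7}, keep only states in Sat with some successor in Z. Already a fixed point.
Sat(EG ¬safe) = {4, 5, 7}
|Sat(EG ¬safe)| = |{4, 5, 7}| = 3.

3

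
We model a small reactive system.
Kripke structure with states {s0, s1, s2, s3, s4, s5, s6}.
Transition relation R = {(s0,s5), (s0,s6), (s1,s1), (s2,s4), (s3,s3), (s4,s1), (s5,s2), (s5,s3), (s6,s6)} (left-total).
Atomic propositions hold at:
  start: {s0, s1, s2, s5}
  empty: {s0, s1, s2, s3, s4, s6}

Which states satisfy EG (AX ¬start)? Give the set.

{s3, s6}

Sat(¬start) = {s3, s4, s6}
Sat(AX ¬start) = {s : every successor in {s3, s4, s6}} = {s2, s3, s6}
EG (AX ¬start): greatest fixpoint, start Z0 = {s2, s3, s6}, keep only states in Sat with some successor in Z. Z1 = {s3, s6}; fixed.
Sat(EG (AX ¬start)) = {s3, s6}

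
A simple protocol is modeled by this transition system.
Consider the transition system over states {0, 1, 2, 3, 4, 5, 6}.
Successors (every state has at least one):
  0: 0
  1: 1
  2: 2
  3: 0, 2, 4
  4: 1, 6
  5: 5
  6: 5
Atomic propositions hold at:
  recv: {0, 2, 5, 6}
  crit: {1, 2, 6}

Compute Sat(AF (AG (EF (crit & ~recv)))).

{1}

Sat(~recv) = {1, 3, 4}
Sat(crit & ~recv) = {1}
EF (crit & ~recv): least fixpoint, start Z0 = {1}, add states with some successor in Z. Z1 = {1, 4}; Z2 = {1, 3, 4}; fixed.
Sat(EF (crit & ~recv)) = {1, 3, 4}
AG (EF (crit & ~recv)): greatest fixpoint, start Z0 = {1, 3, 4}, keep only states in Sat with every successor in Z. Z1 = {1}; fixed.
Sat(AG (EF (crit & ~recv))) = {1}
AF (AG (EF (crit & ~recv))): least fixpoint, start Z0 = {1}, add states with every successor in Z. Already a fixed point.
Sat(AF (AG (EF (crit & ~recv)))) = {1}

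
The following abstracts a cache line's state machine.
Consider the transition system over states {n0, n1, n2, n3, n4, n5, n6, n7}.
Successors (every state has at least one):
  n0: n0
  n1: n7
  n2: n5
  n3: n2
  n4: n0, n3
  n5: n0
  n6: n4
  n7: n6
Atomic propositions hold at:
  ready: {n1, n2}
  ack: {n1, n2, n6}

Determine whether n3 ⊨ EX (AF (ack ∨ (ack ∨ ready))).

Yes

Sat(ack ∨ ready) = {n1, n2, n6}
Sat(ack ∨ (ack ∨ ready)) = {n1, n2, n6}
AF (ack ∨ (ack ∨ ready)): least fixpoint, start Z0 = {n1, n2, n6}, add states with every successor in Z. Z1 = {n1, n2, n3, n6, n7}; fixed.
Sat(AF (ack ∨ (ack ∨ ready))) = {n1, n2, n3, n6, n7}
Sat(EX (AF (ack ∨ (ack ∨ ready)))) = {s : some successor in {n1, n2, n3, n6, n7}} = {n1, n3, n4, n7}
n3 ∈ Sat(EX (AF (ack ∨ (ack ∨ ready)))) = {n1, n3, n4, n7}, so the formula holds at n3.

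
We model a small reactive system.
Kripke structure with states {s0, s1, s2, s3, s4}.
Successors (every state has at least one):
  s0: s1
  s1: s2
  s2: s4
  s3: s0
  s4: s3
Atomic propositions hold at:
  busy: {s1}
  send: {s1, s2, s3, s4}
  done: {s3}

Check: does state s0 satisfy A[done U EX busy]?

Sat(EX busy) = {s : some successor in {s1}} = {s0}
A[done U EX busy]: least fixpoint, start Z0 = Sat(EX busy) = {s0}, add states in Sat(done) with every successor in Z. Z1 = {s0, s3}; fixed.
Sat(A[done U EX busy]) = {s0, s3}
s0 ∈ Sat(A[done U EX busy]) = {s0, s3}, so the formula holds at s0.

Yes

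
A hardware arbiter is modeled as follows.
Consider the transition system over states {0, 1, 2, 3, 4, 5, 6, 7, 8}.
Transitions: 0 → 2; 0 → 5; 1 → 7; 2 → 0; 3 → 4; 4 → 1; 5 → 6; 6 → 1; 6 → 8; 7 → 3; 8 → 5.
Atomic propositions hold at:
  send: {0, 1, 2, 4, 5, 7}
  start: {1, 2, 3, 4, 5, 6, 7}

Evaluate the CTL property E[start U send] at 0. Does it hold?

Yes

E[start U send]: least fixpoint, start Z0 = Sat(send) = {0, 1, 2, 4, 5, 7}, add states in Sat(start) with some successor in Z. Z1 = {0, 1, 2, 3, 4, 5, 6, 7}; fixed.
Sat(E[start U send]) = {0, 1, 2, 3, 4, 5, 6, 7}
0 ∈ Sat(E[start U send]) = {0, 1, 2, 3, 4, 5, 6, 7}, so the formula holds at 0.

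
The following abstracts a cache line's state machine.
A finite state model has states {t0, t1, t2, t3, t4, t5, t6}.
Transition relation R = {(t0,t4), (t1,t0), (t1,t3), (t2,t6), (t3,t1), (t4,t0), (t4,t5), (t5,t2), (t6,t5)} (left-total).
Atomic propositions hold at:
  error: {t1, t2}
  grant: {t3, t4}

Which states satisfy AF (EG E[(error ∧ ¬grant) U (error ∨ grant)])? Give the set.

Sat(¬grant) = {t0, t1, t2, t5, t6}
Sat(error ∧ ¬grant) = {t1, t2}
Sat(error ∨ grant) = {t1, t2, t3, t4}
E[(error ∧ ¬grant) U (error ∨ grant)]: least fixpoint, start Z0 = Sat((error ∨ grant)) = {t1, t2, t3, t4}, add states in Sat(error ∧ ¬grant) with some successor in Z. Already a fixed point.
Sat(E[(error ∧ ¬grant) U (error ∨ grant)]) = {t1, t2, t3, t4}
EG E[(error ∧ ¬grant) U (error ∨ grant)]: greatest fixpoint, start Z0 = {t1, t2, t3, t4}, keep only states in Sat with some successor in Z. Z1 = {t1, t3}; fixed.
Sat(EG E[(error ∧ ¬grant) U (error ∨ grant)]) = {t1, t3}
AF (EG E[(error ∧ ¬grant) U (error ∨ grant)]): least fixpoint, start Z0 = {t1, t3}, add states with every successor in Z. Already a fixed point.
Sat(AF (EG E[(error ∧ ¬grant) U (error ∨ grant)])) = {t1, t3}

{t1, t3}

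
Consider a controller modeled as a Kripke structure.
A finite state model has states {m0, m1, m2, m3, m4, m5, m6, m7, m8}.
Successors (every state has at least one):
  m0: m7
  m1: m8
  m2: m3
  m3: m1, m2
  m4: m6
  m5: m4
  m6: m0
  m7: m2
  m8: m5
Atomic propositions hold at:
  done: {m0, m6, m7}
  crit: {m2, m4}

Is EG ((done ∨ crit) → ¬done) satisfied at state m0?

Sat(done ∨ crit) = {m0, m2, m4, m6, m7}
Sat(¬done) = {m1, m2, m3, m4, m5, m8}
Sat((done ∨ crit) → ¬done) = {m1, m2, m3, m4, m5, m8}
EG ((done ∨ crit) → ¬done): greatest fixpoint, start Z0 = {m1, m2, m3, m4, m5, m8}, keep only states in Sat with some successor in Z. Z1 = {m1, m2, m3, m5, m8}; Z2 = {m1, m2, m3, m8}; Z3 = {m1, m2, m3}; Z4 = {m2, m3}; fixed.
Sat(EG ((done ∨ crit) → ¬done)) = {m2, m3}
m0 ∉ Sat(EG ((done ∨ crit) → ¬done)) = {m2, m3}, so the formula does not hold at m0.

No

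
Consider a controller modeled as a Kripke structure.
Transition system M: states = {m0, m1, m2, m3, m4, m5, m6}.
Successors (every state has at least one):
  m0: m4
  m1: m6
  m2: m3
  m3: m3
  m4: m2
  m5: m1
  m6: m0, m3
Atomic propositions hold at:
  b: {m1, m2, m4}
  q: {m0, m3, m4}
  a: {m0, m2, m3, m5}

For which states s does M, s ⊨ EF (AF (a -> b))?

Sat(a -> b) = {m1, m2, m4, m6}
AF (a -> b): least fixpoint, start Z0 = {m1, m2, m4, m6}, add states with every successor in Z. Z1 = {m0, m1, m2, m4, m5, m6}; fixed.
Sat(AF (a -> b)) = {m0, m1, m2, m4, m5, m6}
EF (AF (a -> b)): least fixpoint, start Z0 = {m0, m1, m2, m4, m5, m6}, add states with some successor in Z. Already a fixed point.
Sat(EF (AF (a -> b))) = {m0, m1, m2, m4, m5, m6}

{m0, m1, m2, m4, m5, m6}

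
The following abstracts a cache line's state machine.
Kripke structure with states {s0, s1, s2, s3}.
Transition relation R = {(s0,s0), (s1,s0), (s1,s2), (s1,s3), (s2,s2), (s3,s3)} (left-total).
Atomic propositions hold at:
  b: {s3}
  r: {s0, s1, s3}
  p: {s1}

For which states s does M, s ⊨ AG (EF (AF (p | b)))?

{s3}

Sat(p | b) = {s1, s3}
AF (p | b): least fixpoint, start Z0 = {s1, s3}, add states with every successor in Z. Already a fixed point.
Sat(AF (p | b)) = {s1, s3}
EF (AF (p | b)): least fixpoint, start Z0 = {s1, s3}, add states with some successor in Z. Already a fixed point.
Sat(EF (AF (p | b))) = {s1, s3}
AG (EF (AF (p | b))): greatest fixpoint, start Z0 = {s1, s3}, keep only states in Sat with every successor in Z. Z1 = {s3}; fixed.
Sat(AG (EF (AF (p | b)))) = {s3}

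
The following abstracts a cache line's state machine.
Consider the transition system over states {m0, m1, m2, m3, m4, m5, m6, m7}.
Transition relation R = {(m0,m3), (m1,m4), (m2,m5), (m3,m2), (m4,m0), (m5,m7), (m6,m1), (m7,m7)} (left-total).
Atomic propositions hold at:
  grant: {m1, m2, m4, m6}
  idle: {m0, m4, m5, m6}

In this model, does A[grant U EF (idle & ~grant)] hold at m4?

Sat(~grant) = {m0, m3, m5, m7}
Sat(idle & ~grant) = {m0, m5}
EF (idle & ~grant): least fixpoint, start Z0 = {m0, m5}, add states with some successor in Z. Z1 = {m0, m2, m4, m5}; Z2 = {m0, m1, m2, m3, m4, m5}; Z3 = {m0, m1, m2, m3, m4, m5, m6}; fixed.
Sat(EF (idle & ~grant)) = {m0, m1, m2, m3, m4, m5, m6}
A[grant U EF (idle & ~grant)]: least fixpoint, start Z0 = Sat(EF (idle & ~grant)) = {m0, m1, m2, m3, m4, m5, m6}, add states in Sat(grant) with every successor in Z. Already a fixed point.
Sat(A[grant U EF (idle & ~grant)]) = {m0, m1, m2, m3, m4, m5, m6}
m4 ∈ Sat(A[grant U EF (idle & ~grant)]) = {m0, m1, m2, m3, m4, m5, m6}, so the formula holds at m4.

Yes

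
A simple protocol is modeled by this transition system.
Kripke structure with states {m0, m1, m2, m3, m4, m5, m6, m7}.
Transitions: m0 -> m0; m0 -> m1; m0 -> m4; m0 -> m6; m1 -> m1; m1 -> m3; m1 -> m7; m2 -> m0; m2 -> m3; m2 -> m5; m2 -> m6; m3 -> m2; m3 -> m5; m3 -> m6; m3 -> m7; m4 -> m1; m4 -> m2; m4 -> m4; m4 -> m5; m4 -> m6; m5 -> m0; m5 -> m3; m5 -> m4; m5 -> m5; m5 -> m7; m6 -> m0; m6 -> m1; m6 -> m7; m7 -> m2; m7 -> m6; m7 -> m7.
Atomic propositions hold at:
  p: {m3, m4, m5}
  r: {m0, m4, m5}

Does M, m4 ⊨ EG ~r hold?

Sat(~r) = {m1, m2, m3, m6, m7}
EG ~r: greatest fixpoint, start Z0 = {m1, m2, m3, m6, m7}, keep only states in Sat with some successor in Z. Already a fixed point.
Sat(EG ~r) = {m1, m2, m3, m6, m7}
m4 ∉ Sat(EG ~r) = {m1, m2, m3, m6, m7}, so the formula does not hold at m4.

No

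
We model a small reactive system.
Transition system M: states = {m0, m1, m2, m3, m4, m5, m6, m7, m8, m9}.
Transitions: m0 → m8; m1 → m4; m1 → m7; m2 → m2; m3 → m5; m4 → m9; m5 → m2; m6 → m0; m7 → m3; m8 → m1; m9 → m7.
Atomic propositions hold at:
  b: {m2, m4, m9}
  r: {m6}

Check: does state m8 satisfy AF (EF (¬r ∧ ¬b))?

Sat(¬r) = {m0, m1, m2, m3, m4, m5, m7, m8, m9}
Sat(¬b) = {m0, m1, m3, m5, m6, m7, m8}
Sat(¬r ∧ ¬b) = {m0, m1, m3, m5, m7, m8}
EF (¬r ∧ ¬b): least fixpoint, start Z0 = {m0, m1, m3, m5, m7, m8}, add states with some successor in Z. Z1 = {m0, m1, m3, m5, m6, m7, m8, m9}; Z2 = {m0, m1, m3, m4, m5, m6, m7, m8, m9}; fixed.
Sat(EF (¬r ∧ ¬b)) = {m0, m1, m3, m4, m5, m6, m7, m8, m9}
AF (EF (¬r ∧ ¬b)): least fixpoint, start Z0 = {m0, m1, m3, m4, m5, m6, m7, m8, m9}, add states with every successor in Z. Already a fixed point.
Sat(AF (EF (¬r ∧ ¬b))) = {m0, m1, m3, m4, m5, m6, m7, m8, m9}
m8 ∈ Sat(AF (EF (¬r ∧ ¬b))) = {m0, m1, m3, m4, m5, m6, m7, m8, m9}, so the formula holds at m8.

Yes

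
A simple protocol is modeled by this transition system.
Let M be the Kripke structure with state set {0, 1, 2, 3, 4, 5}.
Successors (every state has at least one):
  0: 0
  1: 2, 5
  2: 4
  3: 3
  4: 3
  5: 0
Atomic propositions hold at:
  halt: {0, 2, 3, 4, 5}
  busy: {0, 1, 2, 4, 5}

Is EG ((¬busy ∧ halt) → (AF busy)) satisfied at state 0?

Sat(¬busy) = {3}
Sat(¬busy ∧ halt) = {3}
AF busy: least fixpoint, start Z0 = {0, 1, 2, 4, 5}, add states with every successor in Z. Already a fixed point.
Sat(AF busy) = {0, 1, 2, 4, 5}
Sat((¬busy ∧ halt) → (AF busy)) = {0, 1, 2, 4, 5}
EG ((¬busy ∧ halt) → (AF busy)): greatest fixpoint, start Z0 = {0, 1, 2, 4, 5}, keep only states in Sat with some successor in Z. Z1 = {0, 1, 2, 5}; Z2 = {0, 1, 5}; fixed.
Sat(EG ((¬busy ∧ halt) → (AF busy))) = {0, 1, 5}
0 ∈ Sat(EG ((¬busy ∧ halt) → (AF busy))) = {0, 1, 5}, so the formula holds at 0.

Yes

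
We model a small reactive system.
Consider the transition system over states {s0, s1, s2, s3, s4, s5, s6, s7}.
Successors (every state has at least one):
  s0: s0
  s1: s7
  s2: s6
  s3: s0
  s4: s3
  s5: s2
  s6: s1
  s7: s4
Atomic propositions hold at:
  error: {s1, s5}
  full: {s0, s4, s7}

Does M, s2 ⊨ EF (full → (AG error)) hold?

Yes

AG error: greatest fixpoint, start Z0 = {s1, s5}, keep only states in Sat with every successor in Z. Z1 = ∅; fixed.
Sat(AG error) = ∅
Sat(full → (AG error)) = {s1, s2, s3, s5, s6}
EF (full → (AG error)): least fixpoint, start Z0 = {s1, s2, s3, s5, s6}, add states with some successor in Z. Z1 = {s1, s2, s3, s4, s5, s6}; Z2 = {s1, s2, s3, s4, s5, s6, s7}; fixed.
Sat(EF (full → (AG error))) = {s1, s2, s3, s4, s5, s6, s7}
s2 ∈ Sat(EF (full → (AG error))) = {s1, s2, s3, s4, s5, s6, s7}, so the formula holds at s2.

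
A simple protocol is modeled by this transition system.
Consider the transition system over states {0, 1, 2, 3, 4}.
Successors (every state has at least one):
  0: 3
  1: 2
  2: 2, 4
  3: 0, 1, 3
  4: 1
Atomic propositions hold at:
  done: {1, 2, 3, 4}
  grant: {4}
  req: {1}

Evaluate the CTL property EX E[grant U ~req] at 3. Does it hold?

Sat(~req) = {0, 2, 3, 4}
E[grant U ~req]: least fixpoint, start Z0 = Sat(~req) = {0, 2, 3, 4}, add states in Sat(grant) with some successor in Z. Already a fixed point.
Sat(E[grant U ~req]) = {0, 2, 3, 4}
Sat(EX E[grant U ~req]) = {s : some successor in {0, 2, 3, 4}} = {0, 1, 2, 3}
3 ∈ Sat(EX E[grant U ~req]) = {0, 1, 2, 3}, so the formula holds at 3.

Yes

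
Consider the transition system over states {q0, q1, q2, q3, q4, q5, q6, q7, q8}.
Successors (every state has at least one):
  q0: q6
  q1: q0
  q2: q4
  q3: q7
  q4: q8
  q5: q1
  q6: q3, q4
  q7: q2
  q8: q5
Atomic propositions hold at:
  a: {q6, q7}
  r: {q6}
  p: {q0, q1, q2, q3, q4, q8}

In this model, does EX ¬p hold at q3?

Sat(¬p) = {q5, q6, q7}
Sat(EX ¬p) = {s : some successor in {q5, q6, q7}} = {q0, q3, q8}
q3 ∈ Sat(EX ¬p) = {q0, q3, q8}, so the formula holds at q3.

Yes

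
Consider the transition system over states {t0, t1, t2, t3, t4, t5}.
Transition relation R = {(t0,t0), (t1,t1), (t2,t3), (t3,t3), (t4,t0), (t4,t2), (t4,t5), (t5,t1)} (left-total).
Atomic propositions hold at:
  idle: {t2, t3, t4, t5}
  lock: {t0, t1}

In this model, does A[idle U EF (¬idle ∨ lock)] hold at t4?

Sat(¬idle) = {t0, t1}
Sat(¬idle ∨ lock) = {t0, t1}
EF (¬idle ∨ lock): least fixpoint, start Z0 = {t0, t1}, add states with some successor in Z. Z1 = {t0, t1, t4, t5}; fixed.
Sat(EF (¬idle ∨ lock)) = {t0, t1, t4, t5}
A[idle U EF (¬idle ∨ lock)]: least fixpoint, start Z0 = Sat(EF (¬idle ∨ lock)) = {t0, t1, t4, t5}, add states in Sat(idle) with every successor in Z. Already a fixed point.
Sat(A[idle U EF (¬idle ∨ lock)]) = {t0, t1, t4, t5}
t4 ∈ Sat(A[idle U EF (¬idle ∨ lock)]) = {t0, t1, t4, t5}, so the formula holds at t4.

Yes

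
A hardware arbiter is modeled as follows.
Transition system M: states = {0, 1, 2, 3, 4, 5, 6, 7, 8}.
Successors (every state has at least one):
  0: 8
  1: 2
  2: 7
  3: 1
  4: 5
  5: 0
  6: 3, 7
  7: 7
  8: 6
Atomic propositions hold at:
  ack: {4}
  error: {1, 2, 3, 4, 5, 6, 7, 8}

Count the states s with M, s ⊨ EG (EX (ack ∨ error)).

7

Sat(ack ∨ error) = {1, 2, 3, 4, 5, 6, 7, 8}
Sat(EX (ack ∨ error)) = {s : some successor in {1, 2, 3, 4, 5, 6, 7, 8}} = {0, 1, 2, 3, 4, 6, 7, 8}
EG (EX (ack ∨ error)): greatest fixpoint, start Z0 = {0, 1, 2, 3, 4, 6, 7, 8}, keep only states in Sat with some successor in Z. Z1 = {0, 1, 2, 3, 6, 7, 8}; fixed.
Sat(EG (EX (ack ∨ error))) = {0, 1, 2, 3, 6, 7, 8}
|Sat(EG (EX (ack ∨ error)))| = |{0, 1, 2, 3, 6, 7, 8}| = 7.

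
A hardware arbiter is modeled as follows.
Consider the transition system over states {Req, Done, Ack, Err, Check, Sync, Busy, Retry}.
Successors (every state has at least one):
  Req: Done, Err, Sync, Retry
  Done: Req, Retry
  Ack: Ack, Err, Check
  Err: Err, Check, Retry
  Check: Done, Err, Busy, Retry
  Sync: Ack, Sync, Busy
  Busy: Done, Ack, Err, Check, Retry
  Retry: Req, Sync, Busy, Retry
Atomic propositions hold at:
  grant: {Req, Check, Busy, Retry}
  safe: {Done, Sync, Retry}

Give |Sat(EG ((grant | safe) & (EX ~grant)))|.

5

Sat(grant | safe) = {Req, Done, Check, Sync, Busy, Retry}
Sat(~grant) = {Done, Ack, Err, Sync}
Sat(EX ~grant) = {s : some successor in {Done, Ack, Err, Sync}} = {Req, Ack, Err, Check, Sync, Busy, Retry}
Sat((grant | safe) & (EX ~grant)) = {Req, Check, Sync, Busy, Retry}
EG ((grant | safe) & (EX ~grant)): greatest fixpoint, start Z0 = {Req, Check, Sync, Busy, Retry}, keep only states in Sat with some successor in Z. Already a fixed point.
Sat(EG ((grant | safe) & (EX ~grant))) = {Req, Check, Sync, Busy, Retry}
|Sat(EG ((grant | safe) & (EX ~grant)))| = |{Req, Check, Sync, Busy, Retry}| = 5.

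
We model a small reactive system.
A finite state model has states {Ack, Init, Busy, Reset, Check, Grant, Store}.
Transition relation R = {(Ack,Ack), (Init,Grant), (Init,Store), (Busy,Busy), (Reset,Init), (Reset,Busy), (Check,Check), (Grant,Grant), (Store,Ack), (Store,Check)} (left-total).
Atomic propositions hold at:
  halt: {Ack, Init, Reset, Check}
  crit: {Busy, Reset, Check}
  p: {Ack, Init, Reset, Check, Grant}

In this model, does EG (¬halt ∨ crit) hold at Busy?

Sat(¬halt) = {Busy, Grant, Store}
Sat(¬halt ∨ crit) = {Busy, Reset, Check, Grant, Store}
EG (¬halt ∨ crit): greatest fixpoint, start Z0 = {Busy, Reset, Check, Grant, Store}, keep only states in Sat with some successor in Z. Already a fixed point.
Sat(EG (¬halt ∨ crit)) = {Busy, Reset, Check, Grant, Store}
Busy ∈ Sat(EG (¬halt ∨ crit)) = {Busy, Reset, Check, Grant, Store}, so the formula holds at Busy.

Yes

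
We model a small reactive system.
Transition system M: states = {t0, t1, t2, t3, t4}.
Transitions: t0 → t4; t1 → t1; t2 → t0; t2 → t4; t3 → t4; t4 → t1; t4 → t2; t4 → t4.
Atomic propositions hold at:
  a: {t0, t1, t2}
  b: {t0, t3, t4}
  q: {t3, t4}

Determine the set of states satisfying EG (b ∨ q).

{t0, t3, t4}

Sat(b ∨ q) = {t0, t3, t4}
EG (b ∨ q): greatest fixpoint, start Z0 = {t0, t3, t4}, keep only states in Sat with some successor in Z. Already a fixed point.
Sat(EG (b ∨ q)) = {t0, t3, t4}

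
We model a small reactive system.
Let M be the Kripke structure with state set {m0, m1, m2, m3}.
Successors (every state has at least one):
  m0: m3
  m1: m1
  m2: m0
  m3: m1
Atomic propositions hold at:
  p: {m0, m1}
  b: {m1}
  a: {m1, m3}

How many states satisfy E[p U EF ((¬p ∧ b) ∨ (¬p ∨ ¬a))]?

3

Sat(¬p) = {m2, m3}
Sat(¬p ∧ b) = ∅
Sat(¬a) = {m0, m2}
Sat(¬p ∨ ¬a) = {m0, m2, m3}
Sat((¬p ∧ b) ∨ (¬p ∨ ¬a)) = {m0, m2, m3}
EF ((¬p ∧ b) ∨ (¬p ∨ ¬a)): least fixpoint, start Z0 = {m0, m2, m3}, add states with some successor in Z. Already a fixed point.
Sat(EF ((¬p ∧ b) ∨ (¬p ∨ ¬a))) = {m0, m2, m3}
E[p U EF ((¬p ∧ b) ∨ (¬p ∨ ¬a))]: least fixpoint, start Z0 = Sat(EF ((¬p ∧ b) ∨ (¬p ∨ ¬a))) = {m0, m2, m3}, add states in Sat(p) with some successor in Z. Already a fixed point.
Sat(E[p U EF ((¬p ∧ b) ∨ (¬p ∨ ¬a))]) = {m0, m2, m3}
|Sat(E[p U EF ((¬p ∧ b) ∨ (¬p ∨ ¬a))])| = |{m0, m2, m3}| = 3.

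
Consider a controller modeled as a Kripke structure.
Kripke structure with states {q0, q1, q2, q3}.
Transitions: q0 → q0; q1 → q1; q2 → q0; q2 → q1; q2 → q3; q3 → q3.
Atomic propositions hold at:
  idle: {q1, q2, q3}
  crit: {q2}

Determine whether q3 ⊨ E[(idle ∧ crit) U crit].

No

Sat(idle ∧ crit) = {q2}
E[(idle ∧ crit) U crit]: least fixpoint, start Z0 = Sat(crit) = {q2}, add states in Sat(idle ∧ crit) with some successor in Z. Already a fixed point.
Sat(E[(idle ∧ crit) U crit]) = {q2}
q3 ∉ Sat(E[(idle ∧ crit) U crit]) = {q2}, so the formula does not hold at q3.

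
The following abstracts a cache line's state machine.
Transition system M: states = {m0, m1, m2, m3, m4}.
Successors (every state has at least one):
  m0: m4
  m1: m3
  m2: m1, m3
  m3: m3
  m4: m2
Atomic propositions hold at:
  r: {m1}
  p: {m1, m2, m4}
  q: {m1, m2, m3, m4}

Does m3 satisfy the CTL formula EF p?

EF p: least fixpoint, start Z0 = {m1, m2, m4}, add states with some successor in Z. Z1 = {m0, m1, m2, m4}; fixed.
Sat(EF p) = {m0, m1, m2, m4}
m3 ∉ Sat(EF p) = {m0, m1, m2, m4}, so the formula does not hold at m3.

No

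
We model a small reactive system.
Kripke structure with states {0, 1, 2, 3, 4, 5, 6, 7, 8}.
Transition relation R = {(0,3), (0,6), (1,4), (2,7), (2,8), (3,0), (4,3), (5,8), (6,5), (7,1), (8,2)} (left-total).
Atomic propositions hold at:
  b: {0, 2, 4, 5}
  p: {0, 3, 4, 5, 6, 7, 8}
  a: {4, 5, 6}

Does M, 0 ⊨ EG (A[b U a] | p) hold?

Yes

A[b U a]: least fixpoint, start Z0 = Sat(a) = {4, 5, 6}, add states in Sat(b) with every successor in Z. Already a fixed point.
Sat(A[b U a]) = {4, 5, 6}
Sat(A[b U a] | p) = {0, 3, 4, 5, 6, 7, 8}
EG (A[b U a] | p): greatest fixpoint, start Z0 = {0, 3, 4, 5, 6, 7, 8}, keep only states in Sat with some successor in Z. Z1 = {0, 3, 4, 5, 6}; Z2 = {0, 3, 4, 6}; Z3 = {0, 3, 4}; fixed.
Sat(EG (A[b U a] | p)) = {0, 3, 4}
0 ∈ Sat(EG (A[b U a] | p)) = {0, 3, 4}, so the formula holds at 0.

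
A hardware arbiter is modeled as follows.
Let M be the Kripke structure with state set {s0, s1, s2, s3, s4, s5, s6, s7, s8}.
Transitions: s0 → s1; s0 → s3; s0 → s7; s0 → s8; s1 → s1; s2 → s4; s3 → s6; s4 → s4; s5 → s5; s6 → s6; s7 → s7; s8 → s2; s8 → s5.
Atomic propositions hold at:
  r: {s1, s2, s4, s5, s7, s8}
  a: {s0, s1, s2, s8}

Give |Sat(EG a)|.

EG a: greatest fixpoint, start Z0 = {s0, s1, s2, s8}, keep only states in Sat with some successor in Z. Z1 = {s0, s1, s8}; Z2 = {s0, s1}; fixed.
Sat(EG a) = {s0, s1}
|Sat(EG a)| = |{s0, s1}| = 2.

2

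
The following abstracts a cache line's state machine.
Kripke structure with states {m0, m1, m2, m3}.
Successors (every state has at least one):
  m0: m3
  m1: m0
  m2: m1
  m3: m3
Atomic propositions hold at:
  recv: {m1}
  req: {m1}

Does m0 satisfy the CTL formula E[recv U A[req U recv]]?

No

A[req U recv]: least fixpoint, start Z0 = Sat(recv) = {m1}, add states in Sat(req) with every successor in Z. Already a fixed point.
Sat(A[req U recv]) = {m1}
E[recv U A[req U recv]]: least fixpoint, start Z0 = Sat(A[req U recv]) = {m1}, add states in Sat(recv) with some successor in Z. Already a fixed point.
Sat(E[recv U A[req U recv]]) = {m1}
m0 ∉ Sat(E[recv U A[req U recv]]) = {m1}, so the formula does not hold at m0.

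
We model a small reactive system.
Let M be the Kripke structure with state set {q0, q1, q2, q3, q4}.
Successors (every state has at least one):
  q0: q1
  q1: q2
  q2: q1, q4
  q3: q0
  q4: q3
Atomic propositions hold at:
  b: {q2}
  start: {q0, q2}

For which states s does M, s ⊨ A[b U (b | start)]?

{q0, q2}

Sat(b | start) = {q0, q2}
A[b U (b | start)]: least fixpoint, start Z0 = Sat((b | start)) = {q0, q2}, add states in Sat(b) with every successor in Z. Already a fixed point.
Sat(A[b U (b | start)]) = {q0, q2}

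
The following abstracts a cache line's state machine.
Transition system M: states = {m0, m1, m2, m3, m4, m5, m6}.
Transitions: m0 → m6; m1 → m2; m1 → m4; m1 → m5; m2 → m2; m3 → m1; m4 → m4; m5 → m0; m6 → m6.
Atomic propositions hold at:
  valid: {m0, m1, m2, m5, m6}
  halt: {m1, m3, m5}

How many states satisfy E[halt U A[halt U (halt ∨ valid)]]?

6

Sat(halt ∨ valid) = {m0, m1, m2, m3, m5, m6}
A[halt U (halt ∨ valid)]: least fixpoint, start Z0 = Sat((halt ∨ valid)) = {m0, m1, m2, m3, m5, m6}, add states in Sat(halt) with every successor in Z. Already a fixed point.
Sat(A[halt U (halt ∨ valid)]) = {m0, m1, m2, m3, m5, m6}
E[halt U A[halt U (halt ∨ valid)]]: least fixpoint, start Z0 = Sat(A[halt U (halt ∨ valid)]) = {m0, m1, m2, m3, m5, m6}, add states in Sat(halt) with some successor in Z. Already a fixed point.
Sat(E[halt U A[halt U (halt ∨ valid)]]) = {m0, m1, m2, m3, m5, m6}
|Sat(E[halt U A[halt U (halt ∨ valid)]])| = |{m0, m1, m2, m3, m5, m6}| = 6.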